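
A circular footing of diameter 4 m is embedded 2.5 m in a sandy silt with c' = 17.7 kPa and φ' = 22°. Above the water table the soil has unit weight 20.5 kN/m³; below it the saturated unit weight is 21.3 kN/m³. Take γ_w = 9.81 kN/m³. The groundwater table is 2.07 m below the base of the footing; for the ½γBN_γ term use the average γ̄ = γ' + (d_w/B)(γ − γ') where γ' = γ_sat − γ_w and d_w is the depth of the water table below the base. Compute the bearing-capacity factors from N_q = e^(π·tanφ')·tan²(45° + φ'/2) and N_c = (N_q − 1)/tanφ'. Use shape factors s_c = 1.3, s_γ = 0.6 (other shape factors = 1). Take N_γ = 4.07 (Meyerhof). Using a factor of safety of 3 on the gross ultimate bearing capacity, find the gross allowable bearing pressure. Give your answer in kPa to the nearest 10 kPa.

N_q = e^(π·tan22°)·tan²(56°) = 7.82; N_c = (N_q − 1)/tanφ' = 16.88.
Overburden at base level: q = 20.5 × 2.5 = 51.25 kPa.
The water table is 2.07 m below the base (< B = 4 m), so the ½γBN_γ term uses γ̄ = γ' + (d_w/B)(γ − γ') = 11.49 + (2.07/4)(20.5 − 11.49) = 16.153 kN/m³.
Cohesion term c·N_c·s_c = 17.7 × 16.883 × 1.3 = 388.47 kPa; surcharge term q·N_q = 51.25 × 7.8211 = 400.83 kPa; self-weight term 0.5·γ·B·N_γ·s_γ = 0.5 × 16.153 × 4 × 4.07 × 0.6 = 78.89 kPa.
q_ult = 388.47 + 400.83 + 78.89 = 868.2 kPa.
q_all = 868.2 / 3 = 289.4 kPa.

q_all ≈ 290 kPa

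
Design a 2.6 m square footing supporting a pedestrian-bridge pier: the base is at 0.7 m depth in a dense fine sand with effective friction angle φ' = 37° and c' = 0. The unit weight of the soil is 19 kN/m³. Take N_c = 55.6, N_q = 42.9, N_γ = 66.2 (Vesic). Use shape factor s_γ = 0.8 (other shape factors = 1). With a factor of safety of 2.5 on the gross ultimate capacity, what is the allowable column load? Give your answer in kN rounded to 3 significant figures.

P_all ≈ 5080 kN

Effective surcharge at the founding depth q = γ·D_f = 19 × 0.7 = 13.3 kPa.
q_ult = q·N_q + 0.5·γ·B·N_γ·s_γ
     = 13.3 × 42.9 + 0.5 × 19 × 2.6 × 66.2 × 0.8
     = 570.57 + 1308.1 = 1878.7 kPa.
Gross allowable pressure q_all = 1878.7 / 2.5 = 751.47 kPa.
Footing area = 6.76 m², so allowable column load = 751.47 × 6.76 = 5080 kN.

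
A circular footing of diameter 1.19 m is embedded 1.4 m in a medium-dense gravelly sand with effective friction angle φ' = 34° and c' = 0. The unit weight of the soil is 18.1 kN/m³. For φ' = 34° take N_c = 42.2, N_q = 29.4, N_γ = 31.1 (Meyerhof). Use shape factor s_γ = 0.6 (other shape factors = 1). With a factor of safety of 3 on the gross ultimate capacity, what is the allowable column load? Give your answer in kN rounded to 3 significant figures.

P_all ≈ 351 kN

Effective surcharge at the founding depth q = γ·D_f = 18.1 × 1.4 = 25.34 kPa.
q_ult = q·N_q + 0.5·γ·B·N_γ·s_γ
     = 25.34 × 29.4 + 0.5 × 18.1 × 1.19 × 31.1 × 0.6
     = 745 + 200.96 = 945.95 kPa.
Gross allowable pressure q_all = 945.95 / 3 = 315.32 kPa.
Footing area = 1.1122 m², so allowable column load = 315.32 × 1.1122 = 350.7 kN.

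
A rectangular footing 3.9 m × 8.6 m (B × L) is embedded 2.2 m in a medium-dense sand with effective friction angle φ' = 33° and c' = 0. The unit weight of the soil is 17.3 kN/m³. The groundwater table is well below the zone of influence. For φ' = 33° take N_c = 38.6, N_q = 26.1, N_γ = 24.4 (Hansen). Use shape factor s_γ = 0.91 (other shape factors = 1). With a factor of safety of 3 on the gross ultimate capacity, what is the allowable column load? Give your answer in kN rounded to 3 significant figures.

P_all ≈ 19500 kN

Effective surcharge at the founding depth q = γ·D_f = 17.3 × 2.2 = 38.06 kPa.
q_ult = q·N_q + 0.5·γ·B·N_γ·s_γ
     = 38.06 × 26.1 + 0.5 × 17.3 × 3.9 × 24.4 × 0.91
     = 993.37 + 749.05 = 1742.4 kPa.
Gross allowable pressure q_all = 1742.4 / 3 = 580.81 kPa.
Footing area = 33.54 m², so allowable column load = 580.81 × 33.54 = 19480 kN.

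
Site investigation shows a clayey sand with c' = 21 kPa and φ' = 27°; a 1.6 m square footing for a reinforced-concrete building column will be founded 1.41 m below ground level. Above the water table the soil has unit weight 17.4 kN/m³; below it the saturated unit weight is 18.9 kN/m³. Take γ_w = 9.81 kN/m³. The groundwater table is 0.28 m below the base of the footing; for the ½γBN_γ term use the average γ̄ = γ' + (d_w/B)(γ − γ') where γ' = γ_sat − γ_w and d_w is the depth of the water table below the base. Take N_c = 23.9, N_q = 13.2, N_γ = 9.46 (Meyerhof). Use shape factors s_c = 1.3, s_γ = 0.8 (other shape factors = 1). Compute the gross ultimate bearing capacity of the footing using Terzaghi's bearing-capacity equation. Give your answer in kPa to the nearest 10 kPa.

q_ult ≈ 1040 kPa

Effective surcharge at the founding depth q = γ·D_f = 17.4 × 1.41 = 24.534 kPa.
With d_w = 0.28 m < B, γ̄ = 9.09 + (0.28/1.6) × (17.4 − 9.09) = 10.544 kN/m³.
q_ult = c·N_c·s_c + q·N_q + 0.5·γ·B·N_γ·s_γ
     = 21 × 23.9 × 1.3 + 24.534 × 13.2 + 0.5 × 10.544 × 1.6 × 9.46 × 0.8
     = 652.47 + 323.85 + 63.839 = 1040.2 kPa.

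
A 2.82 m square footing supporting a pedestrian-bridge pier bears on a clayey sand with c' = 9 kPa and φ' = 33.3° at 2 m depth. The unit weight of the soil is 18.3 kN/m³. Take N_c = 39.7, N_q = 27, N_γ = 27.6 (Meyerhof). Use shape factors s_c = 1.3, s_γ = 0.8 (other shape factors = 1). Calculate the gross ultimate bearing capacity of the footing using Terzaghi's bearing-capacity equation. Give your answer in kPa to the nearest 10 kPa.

q_ult ≈ 2020 kPa

Overburden at base level: q = 18.3 × 2 = 36.6 kPa.
Cohesion term c·N_c·s_c = 9 × 39.7 × 1.3 = 464.49 kPa; surcharge term q·N_q = 36.6 × 27 = 988.2 kPa; self-weight term 0.5·γ·B·N_γ·s_γ = 0.5 × 18.3 × 2.82 × 27.6 × 0.8 = 569.73 kPa.
q_ult = 464.49 + 988.2 + 569.73 = 2022.4 kPa.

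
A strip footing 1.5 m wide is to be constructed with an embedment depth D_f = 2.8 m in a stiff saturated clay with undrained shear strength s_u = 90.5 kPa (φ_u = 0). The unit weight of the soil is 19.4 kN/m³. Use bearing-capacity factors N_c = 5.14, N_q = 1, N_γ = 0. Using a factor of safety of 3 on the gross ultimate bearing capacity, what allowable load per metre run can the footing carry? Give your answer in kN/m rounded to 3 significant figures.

Effective surcharge at the founding depth q = γ·D_f = 19.4 × 2.8 = 54.32 kPa.
q_ult = c·N_c + q·N_q
     = 90.5 × 5.14 + 54.32 × 1
     = 465.17 + 54.32 = 519.49 kPa.
Gross allowable pressure q_all = 519.49 / 3 = 173.16 kPa.
Allowable wall load = q_all × B = 173.16 × 1.5 = 259.75 kN per metre run.

≈ 260 kN/m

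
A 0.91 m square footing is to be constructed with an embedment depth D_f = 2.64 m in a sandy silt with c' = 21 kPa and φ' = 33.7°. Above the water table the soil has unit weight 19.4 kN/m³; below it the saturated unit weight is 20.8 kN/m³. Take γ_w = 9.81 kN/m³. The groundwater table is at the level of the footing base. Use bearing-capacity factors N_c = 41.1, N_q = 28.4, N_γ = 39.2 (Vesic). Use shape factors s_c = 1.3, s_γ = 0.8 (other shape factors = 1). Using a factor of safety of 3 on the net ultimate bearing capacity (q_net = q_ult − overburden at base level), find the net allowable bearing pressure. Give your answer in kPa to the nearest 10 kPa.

q_all(net) ≈ 890 kPa

Effective surcharge at the founding depth q = γ·D_f = 19.4 × 2.64 = 51.216 kPa.
The water table coincides with the base, so in the self-weight term γ → γ' = 10.99 kN/m³.
q_ult = c·N_c·s_c + q·N_q + 0.5·γ·B·N_γ·s_γ
     = 21 × 41.1 × 1.3 + 51.216 × 28.4 + 0.5 × 10.99 × 0.91 × 39.2 × 0.8
     = 1122 + 1454.5 + 156.81 = 2733.4 kPa.
q_net = 2733.4 − 51.216 = 2682.2 kPa.
q_all(net) = 2682.2 / 3 = 894.05 kPa.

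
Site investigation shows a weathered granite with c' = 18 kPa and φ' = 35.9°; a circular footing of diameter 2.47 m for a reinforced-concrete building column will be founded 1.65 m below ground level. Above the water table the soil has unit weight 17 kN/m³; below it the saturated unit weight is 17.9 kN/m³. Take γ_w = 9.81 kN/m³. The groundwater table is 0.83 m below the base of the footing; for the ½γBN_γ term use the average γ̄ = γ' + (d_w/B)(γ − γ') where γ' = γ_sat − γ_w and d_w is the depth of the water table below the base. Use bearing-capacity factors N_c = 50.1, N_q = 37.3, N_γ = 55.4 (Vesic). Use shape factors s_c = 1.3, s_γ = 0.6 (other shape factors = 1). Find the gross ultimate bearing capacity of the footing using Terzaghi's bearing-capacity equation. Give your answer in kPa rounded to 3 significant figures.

Overburden at base level: q = 17 × 1.65 = 28.05 kPa.
The water table is 0.83 m below the base (< B = 2.47 m), so the ½γBN_γ term uses γ̄ = γ' + (d_w/B)(γ − γ') = 8.09 + (0.83/2.47)(17 − 8.09) = 11.084 kN/m³.
Cohesion term c·N_c·s_c = 18 × 50.1 × 1.3 = 1172.3 kPa; surcharge term q·N_q = 28.05 × 37.3 = 1046.3 kPa; self-weight term 0.5·γ·B·N_γ·s_γ = 0.5 × 11.084 × 2.47 × 55.4 × 0.6 = 455.02 kPa.
q_ult = 1172.3 + 1046.3 + 455.02 = 2673.6 kPa.

q_ult ≈ 2670 kPa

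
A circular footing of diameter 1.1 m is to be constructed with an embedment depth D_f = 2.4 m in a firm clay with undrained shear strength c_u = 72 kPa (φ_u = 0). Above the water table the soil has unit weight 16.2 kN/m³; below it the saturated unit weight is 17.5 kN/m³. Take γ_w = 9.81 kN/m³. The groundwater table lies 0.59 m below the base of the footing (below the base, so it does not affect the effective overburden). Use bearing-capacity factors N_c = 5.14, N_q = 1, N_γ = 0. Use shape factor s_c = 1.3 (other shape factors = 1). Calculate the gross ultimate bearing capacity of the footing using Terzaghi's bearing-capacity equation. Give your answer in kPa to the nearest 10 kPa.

q_ult ≈ 520 kPa

q = γ·D_f = 16.2 × 2.4 = 38.88 kPa.
c·N_c·s_c = 72 × 5.14 × 1.3 = 481.1 kPa
q·N_q = 38.88 × 1 = 38.88 kPa
q_ult = 481.1 + 38.88 = 519.98 kPa.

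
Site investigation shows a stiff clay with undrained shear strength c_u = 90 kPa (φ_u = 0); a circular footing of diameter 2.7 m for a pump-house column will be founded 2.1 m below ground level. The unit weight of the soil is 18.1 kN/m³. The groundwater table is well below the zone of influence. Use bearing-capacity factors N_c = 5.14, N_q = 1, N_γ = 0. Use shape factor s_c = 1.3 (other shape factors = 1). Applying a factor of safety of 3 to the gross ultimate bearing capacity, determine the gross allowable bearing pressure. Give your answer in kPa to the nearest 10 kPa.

q_all ≈ 210 kPa

Overburden at base level: q = 18.1 × 2.1 = 38.01 kPa.
Cohesion term c·N_c·s_c = 90 × 5.14 × 1.3 = 601.38 kPa; surcharge term q·N_q = 38.01 × 1 = 38.01 kPa.
q_ult = 601.38 + 38.01 = 639.39 kPa.
q_all = q_ult / FS = 639.39 / 3 = 213.13 kPa.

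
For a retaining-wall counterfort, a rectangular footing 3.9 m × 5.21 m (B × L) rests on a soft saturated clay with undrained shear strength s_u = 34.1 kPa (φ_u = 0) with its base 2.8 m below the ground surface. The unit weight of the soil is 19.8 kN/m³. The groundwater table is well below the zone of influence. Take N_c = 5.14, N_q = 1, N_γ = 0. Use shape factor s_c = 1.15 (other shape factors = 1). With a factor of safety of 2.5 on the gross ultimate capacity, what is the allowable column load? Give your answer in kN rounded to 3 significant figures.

q = γ·D_f = 19.8 × 2.8 = 55.44 kPa.
c·N_c·s_c = 34.1 × 5.14 × 1.15 = 201.57 kPa
q·N_q = 55.44 × 1 = 55.44 kPa
q_ult = 201.57 + 55.44 = 257.01 kPa.
Gross allowable pressure q_all = 257.01 / 2.5 = 102.8 kPa.
Footing area = 20.319 m², so allowable column load = 102.8 × 20.319 = 2088.8 kN.

P_all ≈ 2090 kN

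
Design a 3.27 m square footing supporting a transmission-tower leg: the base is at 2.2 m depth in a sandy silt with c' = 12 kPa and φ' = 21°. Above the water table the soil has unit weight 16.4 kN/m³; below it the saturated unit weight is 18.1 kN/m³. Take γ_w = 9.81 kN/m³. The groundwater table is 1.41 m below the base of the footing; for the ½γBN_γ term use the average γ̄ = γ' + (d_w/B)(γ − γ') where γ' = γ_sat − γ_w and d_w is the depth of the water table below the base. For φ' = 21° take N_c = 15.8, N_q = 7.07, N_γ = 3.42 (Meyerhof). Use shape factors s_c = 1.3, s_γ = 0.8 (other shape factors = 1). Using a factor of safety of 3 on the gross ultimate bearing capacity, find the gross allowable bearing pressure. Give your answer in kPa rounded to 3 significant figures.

q_all ≈ 185 kPa

q = γ·D_f = 16.4 × 2.2 = 36.08 kPa.
γ' = 8.29 kN/m³; averaging over the depth B below the base, γ̄ = γ' + (d_w/B)(γ − γ') = 11.787 kN/m³.
c·N_c·s_c = 12 × 15.8 × 1.3 = 246.48 kPa
q·N_q = 36.08 × 7.07 = 255.09 kPa
0.5·γ·B·N_γ·s_γ = 0.5 × 11.787 × 3.27 × 3.42 × 0.8 = 52.727 kPa
q_ult = 246.48 + 255.09 + 52.727 = 554.29 kPa.
q_all = 554.29 / 3 = 184.76 kPa.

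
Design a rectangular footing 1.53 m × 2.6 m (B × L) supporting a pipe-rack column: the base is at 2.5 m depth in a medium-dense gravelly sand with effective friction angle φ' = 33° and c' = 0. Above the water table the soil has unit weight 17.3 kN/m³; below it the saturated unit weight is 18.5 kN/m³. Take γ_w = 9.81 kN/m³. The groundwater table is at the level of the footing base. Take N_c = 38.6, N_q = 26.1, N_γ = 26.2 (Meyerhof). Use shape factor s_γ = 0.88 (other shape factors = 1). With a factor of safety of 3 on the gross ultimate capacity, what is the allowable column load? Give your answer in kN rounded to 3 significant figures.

P_all ≈ 1700 kN

Overburden at base level: q = 17.3 × 2.5 = 43.25 kPa.
Below the base the soil is submerged, so the ½γBN_γ term uses γ' = 18.5 − 9.81 = 8.69 kN/m³.
Surcharge term q·N_q = 43.25 × 26.1 = 1128.8 kPa; self-weight term 0.5·γ·B·N_γ·s_γ = 0.5 × 8.69 × 1.53 × 26.2 × 0.88 = 153.27 kPa.
q_ult = 1128.8 + 153.27 = 1282.1 kPa.
Gross allowable pressure q_all = 1282.1 / 3 = 427.37 kPa.
Footing area = 3.978 m², so allowable column load = 427.37 × 3.978 = 1700.1 kN.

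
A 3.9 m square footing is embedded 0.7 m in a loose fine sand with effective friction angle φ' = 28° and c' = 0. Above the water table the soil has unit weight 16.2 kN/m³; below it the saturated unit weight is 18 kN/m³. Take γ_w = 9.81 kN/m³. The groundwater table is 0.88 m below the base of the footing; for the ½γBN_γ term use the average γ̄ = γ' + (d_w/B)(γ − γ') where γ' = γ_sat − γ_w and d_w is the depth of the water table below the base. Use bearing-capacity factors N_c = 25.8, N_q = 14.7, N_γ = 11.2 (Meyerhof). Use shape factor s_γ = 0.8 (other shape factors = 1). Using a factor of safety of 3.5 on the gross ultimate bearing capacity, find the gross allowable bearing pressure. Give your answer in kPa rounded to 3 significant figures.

q_all ≈ 97.5 kPa

Effective surcharge at the founding depth q = γ·D_f = 16.2 × 0.7 = 11.34 kPa.
With d_w = 0.88 m < B, γ̄ = 8.19 + (0.88/3.9) × (16.2 − 8.19) = 9.9974 kN/m³.
q_ult = q·N_q + 0.5·γ·B·N_γ·s_γ
     = 11.34 × 14.7 + 0.5 × 9.9974 × 3.9 × 11.2 × 0.8
     = 166.7 + 174.67 = 341.37 kPa.
q_all = 341.37 / 3.5 = 97.535 kPa.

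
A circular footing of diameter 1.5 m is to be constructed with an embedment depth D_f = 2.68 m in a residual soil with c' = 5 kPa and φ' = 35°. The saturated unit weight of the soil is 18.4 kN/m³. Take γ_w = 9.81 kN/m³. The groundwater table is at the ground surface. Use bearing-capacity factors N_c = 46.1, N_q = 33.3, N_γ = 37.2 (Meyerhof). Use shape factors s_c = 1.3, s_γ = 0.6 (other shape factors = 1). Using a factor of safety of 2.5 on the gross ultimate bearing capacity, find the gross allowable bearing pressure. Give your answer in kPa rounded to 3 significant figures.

q_all ≈ 484 kPa

Water table at ground surface, so effective unit weight γ' = 18.4 − 9.81 = 8.59 kN/m³ is used throughout; overburden q = 8.59 × 2.68 = 23.021 kPa; the same γ' applies in the ½γBN_γ term.
Cohesion term c·N_c·s_c = 5 × 46.1 × 1.3 = 299.65 kPa; surcharge term q·N_q = 23.021 × 33.3 = 766.61 kPa; self-weight term 0.5·γ·B·N_γ·s_γ = 0.5 × 8.59 × 1.5 × 37.2 × 0.6 = 143.8 kPa.
q_ult = 299.65 + 766.61 + 143.8 = 1210.1 kPa.
q_all = 1210.1 / 2.5 = 484.02 kPa.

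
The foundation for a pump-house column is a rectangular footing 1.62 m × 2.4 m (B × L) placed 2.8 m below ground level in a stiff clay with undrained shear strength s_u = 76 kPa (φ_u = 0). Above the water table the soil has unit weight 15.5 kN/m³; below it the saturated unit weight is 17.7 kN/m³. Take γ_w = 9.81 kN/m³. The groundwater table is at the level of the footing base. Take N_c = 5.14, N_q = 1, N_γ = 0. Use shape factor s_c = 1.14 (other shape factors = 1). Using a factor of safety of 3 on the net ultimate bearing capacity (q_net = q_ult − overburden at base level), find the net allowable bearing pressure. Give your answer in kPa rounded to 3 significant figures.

Overburden at base level: q = 15.5 × 2.8 = 43.4 kPa.
Cohesion term c·N_c·s_c = 76 × 5.14 × 1.14 = 445.33 kPa; surcharge term q·N_q = 43.4 × 1 = 43.4 kPa.
q_ult = 445.33 + 43.4 = 488.73 kPa.
q_net = 488.73 − 43.4 = 445.33 kPa.
q_all(net) = 445.33 / 3 = 148.44 kPa.

q_all(net) ≈ 148 kPa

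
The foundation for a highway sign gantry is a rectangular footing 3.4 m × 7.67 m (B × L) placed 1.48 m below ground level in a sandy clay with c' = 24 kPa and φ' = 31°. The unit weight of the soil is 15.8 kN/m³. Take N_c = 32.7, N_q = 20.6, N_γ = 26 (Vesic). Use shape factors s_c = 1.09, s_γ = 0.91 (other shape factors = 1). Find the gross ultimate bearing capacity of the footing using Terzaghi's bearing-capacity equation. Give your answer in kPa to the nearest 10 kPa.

Effective surcharge at the founding depth q = γ·D_f = 15.8 × 1.48 = 23.384 kPa.
q_ult = c·N_c·s_c + q·N_q + 0.5·γ·B·N_γ·s_γ
     = 24 × 32.7 × 1.09 + 23.384 × 20.6 + 0.5 × 15.8 × 3.4 × 26 × 0.91
     = 855.43 + 481.71 + 635.51 = 1972.7 kPa.

q_ult ≈ 1970 kPa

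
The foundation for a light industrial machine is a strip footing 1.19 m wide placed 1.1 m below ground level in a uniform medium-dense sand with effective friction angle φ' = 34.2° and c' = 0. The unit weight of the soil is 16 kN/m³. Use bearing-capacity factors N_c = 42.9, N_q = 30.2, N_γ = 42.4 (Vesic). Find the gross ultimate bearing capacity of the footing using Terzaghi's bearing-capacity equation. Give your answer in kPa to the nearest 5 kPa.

q = γ·D_f = 16 × 1.1 = 17.6 kPa.
q·N_q = 17.6 × 30.2 = 531.52 kPa
0.5·γ·B·N_γ = 0.5 × 16 × 1.19 × 42.4 = 403.65 kPa
q_ult = 531.52 + 403.65 = 935.17 kPa.

q_ult ≈ 935 kPa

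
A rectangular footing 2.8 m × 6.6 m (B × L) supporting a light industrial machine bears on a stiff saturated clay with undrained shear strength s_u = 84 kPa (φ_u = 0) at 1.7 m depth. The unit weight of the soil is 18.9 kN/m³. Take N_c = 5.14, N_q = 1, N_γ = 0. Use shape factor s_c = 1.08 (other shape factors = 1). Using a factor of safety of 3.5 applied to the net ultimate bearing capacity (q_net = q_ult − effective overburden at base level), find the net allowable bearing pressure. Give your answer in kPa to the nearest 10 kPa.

q = γ·D_f = 18.9 × 1.7 = 32.13 kPa.
c·N_c·s_c = 84 × 5.14 × 1.08 = 466.3 kPa
q·N_q = 32.13 × 1 = 32.13 kPa
q_ult = 466.3 + 32.13 = 498.43 kPa.
Net ultimate: q_net = 498.43 − 32.13 = 466.3 kPa.
q_all(net) = 466.3 / 3.5 = 133.23 kPa.

q_all(net) ≈ 130 kPa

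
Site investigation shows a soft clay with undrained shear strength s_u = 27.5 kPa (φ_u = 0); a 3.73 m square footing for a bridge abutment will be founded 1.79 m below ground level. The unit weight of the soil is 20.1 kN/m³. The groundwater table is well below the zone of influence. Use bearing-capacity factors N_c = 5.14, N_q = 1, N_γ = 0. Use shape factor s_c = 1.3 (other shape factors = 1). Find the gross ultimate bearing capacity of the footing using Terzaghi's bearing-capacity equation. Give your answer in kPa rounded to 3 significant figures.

q_ult ≈ 220 kPa

Overburden at base level: q = 20.1 × 1.79 = 35.979 kPa.
Cohesion term c·N_c·s_c = 27.5 × 5.14 × 1.3 = 183.75 kPa; surcharge term q·N_q = 35.979 × 1 = 35.979 kPa.
q_ult = 183.75 + 35.979 = 219.73 kPa.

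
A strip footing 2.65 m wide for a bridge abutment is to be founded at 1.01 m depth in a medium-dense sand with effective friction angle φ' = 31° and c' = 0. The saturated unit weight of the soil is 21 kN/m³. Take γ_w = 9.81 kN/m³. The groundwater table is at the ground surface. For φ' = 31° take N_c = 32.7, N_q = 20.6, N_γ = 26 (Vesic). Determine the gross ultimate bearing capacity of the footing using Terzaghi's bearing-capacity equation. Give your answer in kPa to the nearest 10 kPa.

Water table at ground surface, so effective unit weight γ' = 21 − 9.81 = 11.19 kN/m³ is used throughout; overburden q = 11.19 × 1.01 = 11.302 kPa; the same γ' applies in the ½γBN_γ term.
Surcharge term q·N_q = 11.302 × 20.6 = 232.82 kPa; self-weight term 0.5·γ·B·N_γ = 0.5 × 11.19 × 2.65 × 26 = 385.5 kPa.
q_ult = 232.82 + 385.5 = 618.31 kPa.

q_ult ≈ 620 kPa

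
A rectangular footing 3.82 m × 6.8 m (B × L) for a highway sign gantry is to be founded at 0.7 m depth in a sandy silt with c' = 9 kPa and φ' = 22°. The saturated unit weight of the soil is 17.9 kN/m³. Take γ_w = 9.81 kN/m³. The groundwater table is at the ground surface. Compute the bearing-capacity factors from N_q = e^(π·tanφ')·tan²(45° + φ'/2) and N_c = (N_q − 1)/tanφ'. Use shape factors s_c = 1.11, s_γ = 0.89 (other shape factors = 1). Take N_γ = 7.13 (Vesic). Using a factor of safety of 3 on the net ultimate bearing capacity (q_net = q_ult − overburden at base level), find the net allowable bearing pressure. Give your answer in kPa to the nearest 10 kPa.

N_q = e^(π·tan22°)·tan²(56°) = 7.82; N_c = (N_q − 1)/tanφ' = 16.88.
Water table at ground surface, so effective unit weight γ' = 17.9 − 9.81 = 8.09 kN/m³ is used throughout; overburden q = 8.09 × 0.7 = 5.663 kPa; the same γ' applies in the ½γBN_γ term.
Cohesion term c·N_c·s_c = 9 × 16.883 × 1.11 = 168.66 kPa; surcharge term q·N_q = 5.663 × 7.8211 = 44.291 kPa; self-weight term 0.5·γ·B·N_γ·s_γ = 0.5 × 8.09 × 3.82 × 7.13 × 0.89 = 98.053 kPa.
q_ult = 168.66 + 44.291 + 98.053 = 311 kPa.
q_net = 311 − 5.663 = 305.34 kPa.
q_all(net) = 305.34 / 3 = 101.78 kPa.

q_all(net) ≈ 100 kPa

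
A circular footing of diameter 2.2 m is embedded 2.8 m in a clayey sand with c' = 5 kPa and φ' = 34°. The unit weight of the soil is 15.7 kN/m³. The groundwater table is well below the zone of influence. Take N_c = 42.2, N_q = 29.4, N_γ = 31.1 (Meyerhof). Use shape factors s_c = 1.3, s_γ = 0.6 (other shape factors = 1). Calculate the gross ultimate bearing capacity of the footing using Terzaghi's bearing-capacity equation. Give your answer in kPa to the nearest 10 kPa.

q = γ·D_f = 15.7 × 2.8 = 43.96 kPa.
c·N_c·s_c = 5 × 42.2 × 1.3 = 274.3 kPa
q·N_q = 43.96 × 29.4 = 1292.4 kPa
0.5·γ·B·N_γ·s_γ = 0.5 × 15.7 × 2.2 × 31.1 × 0.6 = 322.26 kPa
q_ult = 274.3 + 1292.4 + 322.26 = 1889 kPa.

q_ult ≈ 1890 kPa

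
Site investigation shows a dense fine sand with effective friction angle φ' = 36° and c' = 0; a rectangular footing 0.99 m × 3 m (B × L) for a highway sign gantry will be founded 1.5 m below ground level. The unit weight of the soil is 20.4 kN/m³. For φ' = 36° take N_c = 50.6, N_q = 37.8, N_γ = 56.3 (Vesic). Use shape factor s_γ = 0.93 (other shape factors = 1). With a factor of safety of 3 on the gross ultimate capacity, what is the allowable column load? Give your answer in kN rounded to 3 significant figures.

P_all ≈ 1670 kN

Overburden at base level: q = 20.4 × 1.5 = 30.6 kPa.
Surcharge term q·N_q = 30.6 × 37.8 = 1156.7 kPa; self-weight term 0.5·γ·B·N_γ·s_γ = 0.5 × 20.4 × 0.99 × 56.3 × 0.93 = 528.72 kPa.
q_ult = 1156.7 + 528.72 = 1685.4 kPa.
Gross allowable pressure q_all = 1685.4 / 3 = 561.8 kPa.
Footing area = 2.97 m², so allowable column load = 561.8 × 2.97 = 1668.5 kN.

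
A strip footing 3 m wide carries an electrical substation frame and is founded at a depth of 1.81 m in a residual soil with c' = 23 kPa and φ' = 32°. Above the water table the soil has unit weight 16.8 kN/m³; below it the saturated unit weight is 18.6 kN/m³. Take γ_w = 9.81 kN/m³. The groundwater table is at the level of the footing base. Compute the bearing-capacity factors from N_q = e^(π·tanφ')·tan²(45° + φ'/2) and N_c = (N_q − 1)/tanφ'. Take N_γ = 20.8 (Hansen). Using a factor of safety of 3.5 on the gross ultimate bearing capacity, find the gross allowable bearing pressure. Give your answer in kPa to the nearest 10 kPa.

N_q = e^(π·tan32°)·tan²(61°) = 23.18; N_c = (N_q − 1)/tanφ' = 35.49.
q = γ·D_f = 16.8 × 1.81 = 30.408 kPa.
For the ½γBN_γ term take γ' = 18.6 − 9.81 = 8.79 kN/m³ (soil below base is submerged).
c·N_c = 23 × 35.49 = 816.28 kPa
q·N_q = 30.408 × 23.177 = 704.76 kPa
0.5·γ·B·N_γ = 0.5 × 8.79 × 3 × 20.8 = 274.25 kPa
q_ult = 816.28 + 704.76 + 274.25 = 1795.3 kPa.
q_all = 1795.3 / 3.5 = 512.94 kPa.

q_all ≈ 510 kPa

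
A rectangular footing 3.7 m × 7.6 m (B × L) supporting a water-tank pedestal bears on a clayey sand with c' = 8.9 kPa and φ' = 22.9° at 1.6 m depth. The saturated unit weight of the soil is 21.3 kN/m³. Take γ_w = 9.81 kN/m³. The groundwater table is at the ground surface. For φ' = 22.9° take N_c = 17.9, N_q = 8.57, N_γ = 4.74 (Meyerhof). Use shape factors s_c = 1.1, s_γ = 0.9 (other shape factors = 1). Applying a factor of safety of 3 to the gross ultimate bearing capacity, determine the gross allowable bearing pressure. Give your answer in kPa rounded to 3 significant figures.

Water table at ground surface, so effective unit weight γ' = 21.3 − 9.81 = 11.49 kN/m³ is used throughout; overburden q = 11.49 × 1.6 = 18.384 kPa; the same γ' applies in the ½γBN_γ term.
Cohesion term c·N_c·s_c = 8.9 × 17.9 × 1.1 = 175.24 kPa; surcharge term q·N_q = 18.384 × 8.57 = 157.55 kPa; self-weight term 0.5·γ·B·N_γ·s_γ = 0.5 × 11.49 × 3.7 × 4.74 × 0.9 = 90.68 kPa.
q_ult = 175.24 + 157.55 + 90.68 = 423.47 kPa.
q_all = q_ult / FS = 423.47 / 3 = 141.16 kPa.

q_all ≈ 141 kPa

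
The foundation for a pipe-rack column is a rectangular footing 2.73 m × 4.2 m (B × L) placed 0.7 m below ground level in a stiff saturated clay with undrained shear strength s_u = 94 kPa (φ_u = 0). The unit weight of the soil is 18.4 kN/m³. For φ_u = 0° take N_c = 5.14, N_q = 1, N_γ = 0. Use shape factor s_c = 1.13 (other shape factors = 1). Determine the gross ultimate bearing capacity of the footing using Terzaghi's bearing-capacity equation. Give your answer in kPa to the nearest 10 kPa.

q = γ·D_f = 18.4 × 0.7 = 12.88 kPa.
c·N_c·s_c = 94 × 5.14 × 1.13 = 545.97 kPa
q·N_q = 12.88 × 1 = 12.88 kPa
q_ult = 545.97 + 12.88 = 558.85 kPa.

q_ult ≈ 560 kPa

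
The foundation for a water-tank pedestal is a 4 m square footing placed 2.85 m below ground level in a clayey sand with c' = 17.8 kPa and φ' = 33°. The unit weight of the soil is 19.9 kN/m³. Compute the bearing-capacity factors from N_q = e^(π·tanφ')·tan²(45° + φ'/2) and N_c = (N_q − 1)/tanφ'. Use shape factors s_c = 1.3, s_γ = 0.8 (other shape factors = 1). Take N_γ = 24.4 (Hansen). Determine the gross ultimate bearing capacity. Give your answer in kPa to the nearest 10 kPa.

tan33° = 0.6494, so N_q = e^(π×0.6494)·tan²(61.5°) = 7.692 × 3.392 = 26.09.
N_c = (26.09 − 1)/tan33° = 38.64.
q = γ·D_f = 19.9 × 2.85 = 56.715 kPa.
c·N_c·s_c = 17.8 × 38.638 × 1.3 = 894.09 kPa
q·N_q = 56.715 × 26.092 = 1479.8 kPa
0.5·γ·B·N_γ·s_γ = 0.5 × 19.9 × 4 × 24.4 × 0.8 = 776.9 kPa
q_ult = 894.09 + 1479.8 + 776.9 = 3150.8 kPa.

q_ult ≈ 3150 kPa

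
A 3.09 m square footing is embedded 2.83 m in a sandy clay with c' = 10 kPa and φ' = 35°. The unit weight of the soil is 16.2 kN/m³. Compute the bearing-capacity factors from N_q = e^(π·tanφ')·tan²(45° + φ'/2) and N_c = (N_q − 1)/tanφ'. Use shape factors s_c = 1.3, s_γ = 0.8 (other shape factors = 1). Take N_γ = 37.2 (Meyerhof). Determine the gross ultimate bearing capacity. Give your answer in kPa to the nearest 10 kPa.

q_ult ≈ 2870 kPa

tan35° = 0.7002, so N_q = e^(π×0.7002)·tan²(62.5°) = 9.023 × 3.69 = 33.3.
N_c = (33.3 − 1)/tan35° = 46.12.
Overburden at base level: q = 16.2 × 2.83 = 45.846 kPa.
Cohesion term c·N_c·s_c = 10 × 46.124 × 1.3 = 599.61 kPa; surcharge term q·N_q = 45.846 × 33.296 = 1526.5 kPa; self-weight term 0.5·γ·B·N_γ·s_γ = 0.5 × 16.2 × 3.09 × 37.2 × 0.8 = 744.86 kPa.
q_ult = 599.61 + 1526.5 + 744.86 = 2871 kPa.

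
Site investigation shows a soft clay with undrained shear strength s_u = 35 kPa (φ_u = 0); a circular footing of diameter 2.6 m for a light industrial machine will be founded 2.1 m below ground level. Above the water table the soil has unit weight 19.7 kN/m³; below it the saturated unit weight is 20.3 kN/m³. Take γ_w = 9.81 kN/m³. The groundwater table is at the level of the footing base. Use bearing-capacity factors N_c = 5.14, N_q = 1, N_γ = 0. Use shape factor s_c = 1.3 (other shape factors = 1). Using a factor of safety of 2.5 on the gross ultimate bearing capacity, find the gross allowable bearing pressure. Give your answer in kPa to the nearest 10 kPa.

Effective surcharge at the founding depth q = γ·D_f = 19.7 × 2.1 = 41.37 kPa.
q_ult = c·N_c·s_c + q·N_q
     = 35 × 5.14 × 1.3 + 41.37 × 1
     = 233.87 + 41.37 = 275.24 kPa.
q_all = 275.24 / 2.5 = 110.1 kPa.

q_all ≈ 110 kPa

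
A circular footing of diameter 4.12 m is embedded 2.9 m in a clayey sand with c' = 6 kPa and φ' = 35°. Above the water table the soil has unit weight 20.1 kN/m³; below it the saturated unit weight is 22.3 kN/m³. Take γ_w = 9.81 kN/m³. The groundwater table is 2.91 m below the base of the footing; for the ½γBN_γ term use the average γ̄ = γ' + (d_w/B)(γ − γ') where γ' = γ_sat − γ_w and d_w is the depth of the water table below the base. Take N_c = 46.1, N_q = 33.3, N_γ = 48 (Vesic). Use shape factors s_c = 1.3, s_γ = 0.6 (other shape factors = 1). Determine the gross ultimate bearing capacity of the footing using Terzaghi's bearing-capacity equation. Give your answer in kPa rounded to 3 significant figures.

q_ult ≈ 3360 kPa

q = γ·D_f = 20.1 × 2.9 = 58.29 kPa.
γ' = 12.49 kN/m³; averaging over the depth B below the base, γ̄ = γ' + (d_w/B)(γ − γ') = 17.865 kN/m³.
c·N_c·s_c = 6 × 46.1 × 1.3 = 359.58 kPa
q·N_q = 58.29 × 33.3 = 1941.1 kPa
0.5·γ·B·N_γ·s_γ = 0.5 × 17.865 × 4.12 × 48 × 0.6 = 1059.9 kPa
q_ult = 359.58 + 1941.1 + 1059.9 = 3360.5 kPa.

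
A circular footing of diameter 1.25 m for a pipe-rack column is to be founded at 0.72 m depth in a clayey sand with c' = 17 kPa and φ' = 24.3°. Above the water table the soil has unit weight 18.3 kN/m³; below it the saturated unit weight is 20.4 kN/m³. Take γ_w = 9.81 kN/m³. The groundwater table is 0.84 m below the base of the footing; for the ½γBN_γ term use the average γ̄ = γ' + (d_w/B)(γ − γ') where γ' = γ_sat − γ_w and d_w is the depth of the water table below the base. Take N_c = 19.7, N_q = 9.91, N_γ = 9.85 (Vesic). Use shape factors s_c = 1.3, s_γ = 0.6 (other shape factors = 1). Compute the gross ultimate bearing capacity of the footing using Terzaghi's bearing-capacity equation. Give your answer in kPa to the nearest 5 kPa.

q_ult ≈ 625 kPa

Overburden at base level: q = 18.3 × 0.72 = 13.176 kPa.
The water table is 0.84 m below the base (< B = 1.25 m), so the ½γBN_γ term uses γ̄ = γ' + (d_w/B)(γ − γ') = 10.59 + (0.84/1.25)(18.3 − 10.59) = 15.771 kN/m³.
Cohesion term c·N_c·s_c = 17 × 19.7 × 1.3 = 435.37 kPa; surcharge term q·N_q = 13.176 × 9.91 = 130.57 kPa; self-weight term 0.5·γ·B·N_γ·s_γ = 0.5 × 15.771 × 1.25 × 9.85 × 0.6 = 58.255 kPa.
q_ult = 435.37 + 130.57 + 58.255 = 624.2 kPa.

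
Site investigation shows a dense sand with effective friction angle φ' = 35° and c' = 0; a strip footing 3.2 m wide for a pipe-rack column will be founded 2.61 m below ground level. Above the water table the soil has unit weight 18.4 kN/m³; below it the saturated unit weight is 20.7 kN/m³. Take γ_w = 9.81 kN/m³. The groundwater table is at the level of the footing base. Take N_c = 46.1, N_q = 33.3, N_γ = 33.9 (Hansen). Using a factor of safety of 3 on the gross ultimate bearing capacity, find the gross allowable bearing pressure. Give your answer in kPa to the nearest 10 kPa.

q = γ·D_f = 18.4 × 2.61 = 48.024 kPa.
For the ½γBN_γ term take γ' = 20.7 − 9.81 = 10.89 kN/m³ (soil below base is submerged).
q·N_q = 48.024 × 33.3 = 1599.2 kPa
0.5·γ·B·N_γ = 0.5 × 10.89 × 3.2 × 33.9 = 590.67 kPa
q_ult = 1599.2 + 590.67 = 2189.9 kPa.
q_all = 2189.9 / 3 = 729.96 kPa.

q_all ≈ 730 kPa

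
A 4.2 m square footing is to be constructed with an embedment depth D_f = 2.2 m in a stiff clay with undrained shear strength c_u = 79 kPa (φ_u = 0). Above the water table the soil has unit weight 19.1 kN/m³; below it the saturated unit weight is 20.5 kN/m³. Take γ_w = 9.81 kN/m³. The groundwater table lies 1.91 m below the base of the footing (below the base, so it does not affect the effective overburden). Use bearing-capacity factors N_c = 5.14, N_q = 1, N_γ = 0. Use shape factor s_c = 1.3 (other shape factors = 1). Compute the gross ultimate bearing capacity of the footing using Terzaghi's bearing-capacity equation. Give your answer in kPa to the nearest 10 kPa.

Overburden at base level: q = 19.1 × 2.2 = 42.02 kPa.
Cohesion term c·N_c·s_c = 79 × 5.14 × 1.3 = 527.88 kPa; surcharge term q·N_q = 42.02 × 1 = 42.02 kPa.
q_ult = 527.88 + 42.02 = 569.9 kPa.

q_ult ≈ 570 kPa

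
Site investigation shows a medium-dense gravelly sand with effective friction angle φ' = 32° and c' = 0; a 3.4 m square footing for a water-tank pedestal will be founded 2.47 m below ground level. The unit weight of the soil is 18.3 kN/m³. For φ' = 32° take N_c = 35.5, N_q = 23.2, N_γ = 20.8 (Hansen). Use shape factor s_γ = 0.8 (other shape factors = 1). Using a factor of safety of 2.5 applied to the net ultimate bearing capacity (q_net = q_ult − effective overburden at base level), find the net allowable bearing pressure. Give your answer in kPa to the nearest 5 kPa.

Effective surcharge at the founding depth q = γ·D_f = 18.3 × 2.47 = 45.201 kPa.
q_ult = q·N_q + 0.5·γ·B·N_γ·s_γ
     = 45.201 × 23.2 + 0.5 × 18.3 × 3.4 × 20.8 × 0.8
     = 1048.7 + 517.67 = 1566.3 kPa.
Net ultimate: q_net = 1566.3 − 45.201 = 1521.1 kPa.
q_all(net) = 1521.1 / 2.5 = 608.45 kPa.

q_all(net) ≈ 610 kPa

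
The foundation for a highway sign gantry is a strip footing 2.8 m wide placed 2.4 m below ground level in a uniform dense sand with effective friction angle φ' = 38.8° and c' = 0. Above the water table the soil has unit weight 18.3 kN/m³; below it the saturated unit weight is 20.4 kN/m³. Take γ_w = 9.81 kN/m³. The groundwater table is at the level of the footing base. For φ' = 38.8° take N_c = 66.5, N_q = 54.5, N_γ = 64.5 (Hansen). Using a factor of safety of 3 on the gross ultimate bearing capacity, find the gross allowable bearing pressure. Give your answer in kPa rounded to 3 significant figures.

q_all ≈ 1120 kPa

Effective surcharge at the founding depth q = γ·D_f = 18.3 × 2.4 = 43.92 kPa.
The water table coincides with the base, so in the self-weight term γ → γ' = 10.59 kN/m³.
q_ult = q·N_q + 0.5·γ·B·N_γ
     = 43.92 × 54.5 + 0.5 × 10.59 × 2.8 × 64.5
     = 2393.6 + 956.28 = 3349.9 kPa.
q_all = 3349.9 / 3 = 1116.6 kPa.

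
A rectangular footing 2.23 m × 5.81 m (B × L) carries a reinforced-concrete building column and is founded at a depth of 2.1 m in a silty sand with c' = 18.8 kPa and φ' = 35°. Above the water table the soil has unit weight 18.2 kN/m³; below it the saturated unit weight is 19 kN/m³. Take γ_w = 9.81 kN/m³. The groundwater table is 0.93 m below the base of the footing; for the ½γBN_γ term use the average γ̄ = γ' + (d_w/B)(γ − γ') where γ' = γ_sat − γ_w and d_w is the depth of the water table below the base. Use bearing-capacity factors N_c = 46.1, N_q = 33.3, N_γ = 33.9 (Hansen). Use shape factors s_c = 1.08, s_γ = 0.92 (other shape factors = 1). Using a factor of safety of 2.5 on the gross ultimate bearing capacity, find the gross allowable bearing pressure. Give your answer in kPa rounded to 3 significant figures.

q_all ≈ 1060 kPa

q = γ·D_f = 18.2 × 2.1 = 38.22 kPa.
γ' = 9.19 kN/m³; averaging over the depth B below the base, γ̄ = γ' + (d_w/B)(γ − γ') = 12.948 kN/m³.
c·N_c·s_c = 18.8 × 46.1 × 1.08 = 936.01 kPa
q·N_q = 38.22 × 33.3 = 1272.7 kPa
0.5·γ·B·N_γ·s_γ = 0.5 × 12.948 × 2.23 × 33.9 × 0.92 = 450.25 kPa
q_ult = 936.01 + 1272.7 + 450.25 = 2659 kPa.
q_all = 2659 / 2.5 = 1063.6 kPa.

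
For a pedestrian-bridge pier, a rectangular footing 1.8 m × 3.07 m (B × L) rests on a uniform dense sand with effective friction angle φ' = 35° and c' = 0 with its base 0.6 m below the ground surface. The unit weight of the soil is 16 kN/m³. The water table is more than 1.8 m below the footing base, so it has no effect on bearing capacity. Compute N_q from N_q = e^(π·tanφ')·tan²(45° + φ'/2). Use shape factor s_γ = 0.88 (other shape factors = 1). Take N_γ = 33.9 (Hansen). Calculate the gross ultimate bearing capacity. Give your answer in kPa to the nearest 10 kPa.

tan35° = 0.7002, so N_q = e^(π×0.7002)·tan²(62.5°) = 9.023 × 3.69 = 33.3.
q = γ·D_f = 16 × 0.6 = 9.6 kPa.
q·N_q = 9.6 × 33.296 = 319.64 kPa
0.5·γ·B·N_γ·s_γ = 0.5 × 16 × 1.8 × 33.9 × 0.88 = 429.58 kPa
q_ult = 319.64 + 429.58 = 749.22 kPa.

q_ult ≈ 750 kPa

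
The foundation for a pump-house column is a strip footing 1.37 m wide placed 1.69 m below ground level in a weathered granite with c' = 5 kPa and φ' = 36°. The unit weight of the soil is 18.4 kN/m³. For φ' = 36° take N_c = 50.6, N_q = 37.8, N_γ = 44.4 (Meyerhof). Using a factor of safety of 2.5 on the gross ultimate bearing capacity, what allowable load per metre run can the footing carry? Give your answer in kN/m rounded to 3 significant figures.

q = γ·D_f = 18.4 × 1.69 = 31.096 kPa.
c·N_c = 5 × 50.6 = 253 kPa
q·N_q = 31.096 × 37.8 = 1175.4 kPa
0.5·γ·B·N_γ = 0.5 × 18.4 × 1.37 × 44.4 = 559.62 kPa
q_ult = 253 + 1175.4 + 559.62 = 1988 kPa.
Gross allowable pressure q_all = 1988 / 2.5 = 795.22 kPa.
Allowable wall load = q_all × B = 795.22 × 1.37 = 1089.4 kN per metre run.

≈ 1090 kN/m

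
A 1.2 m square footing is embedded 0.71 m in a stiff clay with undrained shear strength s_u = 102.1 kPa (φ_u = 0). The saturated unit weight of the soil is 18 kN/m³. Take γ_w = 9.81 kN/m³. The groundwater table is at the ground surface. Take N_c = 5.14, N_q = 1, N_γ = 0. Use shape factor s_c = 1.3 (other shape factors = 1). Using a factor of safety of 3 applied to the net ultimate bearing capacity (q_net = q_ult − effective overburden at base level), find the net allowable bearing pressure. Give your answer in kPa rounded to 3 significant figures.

q_all(net) ≈ 227 kPa

With the water table at the surface the whole profile is submerged: γ' = 18 − 9.81 = 8.19 kN/m³, so q = γ'·D_f = 5.8149 kPa.
q_ult = c·N_c·s_c + q·N_q
     = 102.1 × 5.14 × 1.3 + 5.8149 × 1
     = 682.23 + 5.8149 = 688.05 kPa.
Net ultimate: q_net = 688.05 − 5.8149 = 682.23 kPa.
q_all(net) = 682.23 / 3 = 227.41 kPa.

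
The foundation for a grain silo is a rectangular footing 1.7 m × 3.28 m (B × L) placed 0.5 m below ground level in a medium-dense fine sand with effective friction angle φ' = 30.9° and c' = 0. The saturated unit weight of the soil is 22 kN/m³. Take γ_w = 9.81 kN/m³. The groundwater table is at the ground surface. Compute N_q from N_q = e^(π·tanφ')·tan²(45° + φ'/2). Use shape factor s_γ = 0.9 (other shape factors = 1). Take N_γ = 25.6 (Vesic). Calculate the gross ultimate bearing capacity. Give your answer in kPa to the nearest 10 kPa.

q_ult ≈ 360 kPa

tan30.9° = 0.5985, so N_q = e^(π×0.5985)·tan²(60.45°) = 6.555 × 3.111 = 20.39.
γ' = 22 − 9.81 = 12.19 kN/m³ (submerged throughout). q = 12.19 × 0.5 = 6.095 kPa; the same γ' applies in the ½γBN_γ term.
q·N_q = 6.095 × 20.394 = 124.3 kPa
0.5·γ·B·N_γ·s_γ = 0.5 × 12.19 × 1.7 × 25.6 × 0.9 = 238.73 kPa
q_ult = 124.3 + 238.73 = 363.03 kPa.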